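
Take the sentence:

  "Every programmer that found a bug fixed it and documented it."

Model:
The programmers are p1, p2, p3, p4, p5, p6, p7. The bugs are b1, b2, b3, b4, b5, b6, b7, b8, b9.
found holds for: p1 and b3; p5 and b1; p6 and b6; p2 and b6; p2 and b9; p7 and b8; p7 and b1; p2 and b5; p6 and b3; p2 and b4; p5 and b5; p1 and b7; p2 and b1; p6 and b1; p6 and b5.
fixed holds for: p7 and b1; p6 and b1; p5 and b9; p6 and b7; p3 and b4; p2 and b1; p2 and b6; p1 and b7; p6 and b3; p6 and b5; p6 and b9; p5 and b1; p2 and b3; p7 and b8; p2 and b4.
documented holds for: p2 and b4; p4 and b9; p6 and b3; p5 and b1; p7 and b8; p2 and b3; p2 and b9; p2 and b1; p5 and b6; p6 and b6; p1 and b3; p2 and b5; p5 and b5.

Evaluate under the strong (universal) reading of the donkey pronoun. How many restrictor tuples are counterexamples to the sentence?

"it" takes "a bug" as antecedent — a donkey pronoun bound across the clause boundary.
Strong reading: for every (p,b) with found(p,b), fixed(p,b) ∧ documented(p,b).
Restrictor pairs: (p1,b3) ✗  (p1,b7) ✗  (p2,b1) ✓  (p2,b4) ✓  (p2,b5) ✗  (p2,b6) ✗  (p2,b9) ✗  (p5,b1) ✓  (p5,b5) ✗  (p6,b1) ✗  (p6,b3) ✓  (p6,b5) ✗  (p6,b6) ✗  (p7,b1) ✗  (p7,b8) ✓
Counterexamples (restrictor pairs failing the scope): 10.

10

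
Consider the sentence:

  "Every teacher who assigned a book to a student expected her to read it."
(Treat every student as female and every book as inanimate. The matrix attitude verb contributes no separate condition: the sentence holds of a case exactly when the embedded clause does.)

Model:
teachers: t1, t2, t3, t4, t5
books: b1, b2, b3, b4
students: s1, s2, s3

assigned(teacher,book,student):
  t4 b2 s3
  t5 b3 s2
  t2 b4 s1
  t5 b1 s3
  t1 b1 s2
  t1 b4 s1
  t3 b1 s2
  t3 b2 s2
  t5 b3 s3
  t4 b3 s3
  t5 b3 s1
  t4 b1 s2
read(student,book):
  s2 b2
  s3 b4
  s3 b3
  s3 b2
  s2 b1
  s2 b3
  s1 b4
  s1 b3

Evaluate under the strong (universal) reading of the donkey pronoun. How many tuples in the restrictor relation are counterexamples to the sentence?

"her" takes "a student" as antecedent and "it" takes "a book"; both are donkey pronouns co-varying with the restrictor.
Strong reading: for every (t,b,s) with assigned(t,b,s), read(s,b).
Restrictor triples: (t1,b1,s2)→read(s2,b1) ✓  (t1,b4,s1)→read(s1,b4) ✓  (t2,b4,s1)→read(s1,b4) ✓  (t3,b1,s2)→read(s2,b1) ✓  (t3,b2,s2)→read(s2,b2) ✓  (t4,b1,s2)→read(s2,b1) ✓  (t4,b2,s3)→read(s3,b2) ✓  (t4,b3,s3)→read(s3,b3) ✓  (t5,b1,s3)→read(s3,b1) ✗  (t5,b3,s1)→read(s1,b3) ✓  (t5,b3,s2)→read(s2,b3) ✓  (t5,b3,s3)→read(s3,b3) ✓
Counterexamples (restrictor triples failing the scope): 1.

1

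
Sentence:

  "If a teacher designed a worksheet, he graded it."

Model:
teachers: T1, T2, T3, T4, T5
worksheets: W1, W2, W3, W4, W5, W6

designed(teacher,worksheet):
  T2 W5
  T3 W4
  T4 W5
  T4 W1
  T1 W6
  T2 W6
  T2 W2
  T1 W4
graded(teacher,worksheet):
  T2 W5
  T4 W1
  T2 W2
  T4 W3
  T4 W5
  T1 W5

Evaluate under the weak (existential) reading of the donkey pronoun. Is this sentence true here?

"it" takes "a worksheet" as antecedent — a donkey pronoun bound across the clause boundary.
Weak reading: every teacher t with some designed-worksheet has at least one designed-worksheet w such that graded(t,w).
Per teacher: T1:✗  T2:✓  T3:✗  T4:✓
T1 has no witness among its designed-worksheets.

False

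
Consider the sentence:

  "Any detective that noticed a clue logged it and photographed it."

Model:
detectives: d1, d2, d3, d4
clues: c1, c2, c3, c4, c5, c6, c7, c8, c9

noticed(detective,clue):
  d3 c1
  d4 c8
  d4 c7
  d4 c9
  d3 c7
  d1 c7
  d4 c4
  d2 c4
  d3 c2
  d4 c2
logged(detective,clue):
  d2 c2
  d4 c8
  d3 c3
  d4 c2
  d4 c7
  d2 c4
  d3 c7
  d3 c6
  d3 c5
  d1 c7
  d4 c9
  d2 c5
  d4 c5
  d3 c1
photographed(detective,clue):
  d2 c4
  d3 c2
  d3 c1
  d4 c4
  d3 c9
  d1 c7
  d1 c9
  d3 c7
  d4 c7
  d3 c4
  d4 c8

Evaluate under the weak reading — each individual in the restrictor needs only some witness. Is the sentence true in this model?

"it" takes "a clue" as antecedent — a donkey pronoun bound across the clause boundary.
Weak reading: every detective d with some noticed-clue has at least one noticed-clue c such that logged(d,c) ∧ photographed(d,c).
Per detective: d1:✓  d2:✓  d3:✓  d4:✓
Every detective in the restrictor has a witness.

True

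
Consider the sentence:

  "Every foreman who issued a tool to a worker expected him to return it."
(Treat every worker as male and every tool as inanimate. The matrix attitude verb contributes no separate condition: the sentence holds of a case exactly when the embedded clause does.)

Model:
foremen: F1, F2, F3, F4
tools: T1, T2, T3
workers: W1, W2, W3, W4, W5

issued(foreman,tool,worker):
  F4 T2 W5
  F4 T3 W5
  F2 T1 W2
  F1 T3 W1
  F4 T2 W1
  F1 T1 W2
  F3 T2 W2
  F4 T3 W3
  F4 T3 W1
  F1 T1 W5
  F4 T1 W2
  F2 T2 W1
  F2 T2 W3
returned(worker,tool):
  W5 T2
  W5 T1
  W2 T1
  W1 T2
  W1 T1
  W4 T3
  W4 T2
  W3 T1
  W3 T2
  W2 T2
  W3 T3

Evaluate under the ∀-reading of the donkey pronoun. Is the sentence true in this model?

"him" takes "a worker" as antecedent and "it" takes "a tool"; both are donkey pronouns co-varying with the restrictor.
Strong reading: for every (f,t,w) with issued(f,t,w), returned(w,t).
Restrictor triples: (F1,T1,W2)→returned(W2,T1) ✓  (F1,T1,W5)→returned(W5,T1) ✓  (F1,T3,W1)→returned(W1,T3) ✗  (F2,T1,W2)→returned(W2,T1) ✓  (F2,T2,W1)→returned(W1,T2) ✓  (F2,T2,W3)→returned(W3,T2) ✓  (F3,T2,W2)→returned(W2,T2) ✓  (F4,T1,W2)→returned(W2,T1) ✓  (F4,T2,W1)→returned(W1,T2) ✓  (F4,T2,W5)→returned(W5,T2) ✓  (F4,T3,W1)→returned(W1,T3) ✗  (F4,T3,W3)→returned(W3,T3) ✓  (F4,T3,W5)→returned(W5,T3) ✗
Counterexample: (F1,T3,W1) — returned(W1,T3) does not hold.

False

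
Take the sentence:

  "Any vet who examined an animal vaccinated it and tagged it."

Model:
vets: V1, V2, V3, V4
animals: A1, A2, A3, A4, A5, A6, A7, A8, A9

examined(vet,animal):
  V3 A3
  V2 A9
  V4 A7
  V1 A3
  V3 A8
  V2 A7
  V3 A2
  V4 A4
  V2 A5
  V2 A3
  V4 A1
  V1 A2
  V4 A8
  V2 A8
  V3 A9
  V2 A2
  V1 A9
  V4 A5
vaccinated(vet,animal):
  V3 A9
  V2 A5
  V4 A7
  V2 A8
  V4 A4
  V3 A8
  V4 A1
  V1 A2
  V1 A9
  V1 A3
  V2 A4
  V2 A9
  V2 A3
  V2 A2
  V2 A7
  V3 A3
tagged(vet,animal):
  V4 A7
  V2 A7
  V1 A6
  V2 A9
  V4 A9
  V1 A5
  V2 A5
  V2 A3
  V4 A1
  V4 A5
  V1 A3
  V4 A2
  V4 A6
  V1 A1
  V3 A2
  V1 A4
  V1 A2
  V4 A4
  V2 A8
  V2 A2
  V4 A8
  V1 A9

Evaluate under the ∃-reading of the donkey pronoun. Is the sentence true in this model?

"it" takes "an animal" as antecedent — a donkey pronoun bound across the clause boundary.
Weak reading: every vet v with some examined-animal has at least one examined-animal a such that vaccinated(v,a) ∧ tagged(v,a).
Per vet: V1:✓  V2:✓  V3:✗  V4:✓
V3 has no witness among its examined-animals.

False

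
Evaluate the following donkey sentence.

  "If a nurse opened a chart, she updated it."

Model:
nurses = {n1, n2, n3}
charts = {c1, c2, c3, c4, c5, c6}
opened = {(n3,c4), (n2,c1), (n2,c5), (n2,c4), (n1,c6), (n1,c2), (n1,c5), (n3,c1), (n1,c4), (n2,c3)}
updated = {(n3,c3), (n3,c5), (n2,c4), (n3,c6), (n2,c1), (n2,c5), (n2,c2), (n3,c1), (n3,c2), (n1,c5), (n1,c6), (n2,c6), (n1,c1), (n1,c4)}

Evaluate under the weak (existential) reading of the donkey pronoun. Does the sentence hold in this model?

True

"it" takes "a chart" as antecedent — a donkey pronoun bound across the clause boundary.
Weak reading: every nurse n with some opened-chart has at least one opened-chart c such that updated(n,c).
Per nurse: n1:✓  n2:✓  n3:✓
Every nurse in the restrictor has a witness.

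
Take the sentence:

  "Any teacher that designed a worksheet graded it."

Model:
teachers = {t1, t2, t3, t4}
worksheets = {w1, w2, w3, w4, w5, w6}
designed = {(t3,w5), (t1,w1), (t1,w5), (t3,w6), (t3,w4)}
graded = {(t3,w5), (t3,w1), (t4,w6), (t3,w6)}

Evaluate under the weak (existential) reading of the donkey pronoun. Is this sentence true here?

False

"it" takes "a worksheet" as antecedent — a donkey pronoun bound across the clause boundary.
Weak reading: every teacher t with some designed-worksheet has at least one designed-worksheet w such that graded(t,w).
Per teacher: t1:✗  t3:✓
t1 has no witness among its designed-worksheets.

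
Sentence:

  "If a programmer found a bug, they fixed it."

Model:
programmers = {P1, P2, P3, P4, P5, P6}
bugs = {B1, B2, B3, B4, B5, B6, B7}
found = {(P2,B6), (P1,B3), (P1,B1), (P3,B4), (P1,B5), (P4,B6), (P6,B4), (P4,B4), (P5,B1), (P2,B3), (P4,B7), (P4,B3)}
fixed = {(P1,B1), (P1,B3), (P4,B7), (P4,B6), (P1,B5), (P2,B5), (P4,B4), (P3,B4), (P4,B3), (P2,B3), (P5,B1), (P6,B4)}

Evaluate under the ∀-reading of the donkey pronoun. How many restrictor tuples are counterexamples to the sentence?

1

"it" takes "a bug" as antecedent — a donkey pronoun bound across the clause boundary.
Strong reading: for every (p,b) with found(p,b), fixed(p,b).
Restrictor pairs: (P1,B1) ✓  (P1,B3) ✓  (P1,B5) ✓  (P2,B3) ✓  (P2,B6) ✗  (P3,B4) ✓  (P4,B3) ✓  (P4,B4) ✓  (P4,B6) ✓  (P4,B7) ✓  (P5,B1) ✓  (P6,B4) ✓
Counterexamples (restrictor pairs failing the scope): 1.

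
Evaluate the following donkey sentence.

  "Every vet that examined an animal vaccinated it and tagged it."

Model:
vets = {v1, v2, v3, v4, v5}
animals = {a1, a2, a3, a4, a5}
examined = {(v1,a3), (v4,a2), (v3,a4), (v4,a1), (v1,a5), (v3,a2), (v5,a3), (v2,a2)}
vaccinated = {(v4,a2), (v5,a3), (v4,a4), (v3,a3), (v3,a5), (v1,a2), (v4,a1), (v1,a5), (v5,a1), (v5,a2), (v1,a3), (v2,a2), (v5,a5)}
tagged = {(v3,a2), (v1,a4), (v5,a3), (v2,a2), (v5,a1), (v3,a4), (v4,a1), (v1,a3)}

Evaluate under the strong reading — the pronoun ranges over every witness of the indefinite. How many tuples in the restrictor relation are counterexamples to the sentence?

4

"it" takes "an animal" as antecedent — a donkey pronoun bound across the clause boundary.
Strong reading: for every (v,a) with examined(v,a), vaccinated(v,a) ∧ tagged(v,a).
Restrictor pairs: (v1,a3) ✓  (v1,a5) ✗  (v2,a2) ✓  (v3,a2) ✗  (v3,a4) ✗  (v4,a1) ✓  (v4,a2) ✗  (v5,a3) ✓
Counterexamples (restrictor pairs failing the scope): 4.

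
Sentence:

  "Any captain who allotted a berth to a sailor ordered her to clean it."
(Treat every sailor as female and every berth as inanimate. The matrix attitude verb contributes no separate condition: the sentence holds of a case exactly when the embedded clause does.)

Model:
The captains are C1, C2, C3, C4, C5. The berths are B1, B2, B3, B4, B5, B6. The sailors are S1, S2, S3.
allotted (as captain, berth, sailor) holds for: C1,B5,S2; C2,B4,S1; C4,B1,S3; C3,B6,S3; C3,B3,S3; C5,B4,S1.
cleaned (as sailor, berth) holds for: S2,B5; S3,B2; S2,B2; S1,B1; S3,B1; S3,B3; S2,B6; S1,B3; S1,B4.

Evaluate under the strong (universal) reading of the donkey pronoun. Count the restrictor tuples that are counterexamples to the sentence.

"her" takes "a sailor" as antecedent and "it" takes "a berth"; both are donkey pronouns co-varying with the restrictor.
Strong reading: for every (c,b,s) with allotted(c,b,s), cleaned(s,b).
Restrictor triples: (C1,B5,S2)→cleaned(S2,B5) ✓  (C2,B4,S1)→cleaned(S1,B4) ✓  (C3,B3,S3)→cleaned(S3,B3) ✓  (C3,B6,S3)→cleaned(S3,B6) ✗  (C4,B1,S3)→cleaned(S3,B1) ✓  (C5,B4,S1)→cleaned(S1,B4) ✓
Counterexamples (restrictor triples failing the scope): 1.

1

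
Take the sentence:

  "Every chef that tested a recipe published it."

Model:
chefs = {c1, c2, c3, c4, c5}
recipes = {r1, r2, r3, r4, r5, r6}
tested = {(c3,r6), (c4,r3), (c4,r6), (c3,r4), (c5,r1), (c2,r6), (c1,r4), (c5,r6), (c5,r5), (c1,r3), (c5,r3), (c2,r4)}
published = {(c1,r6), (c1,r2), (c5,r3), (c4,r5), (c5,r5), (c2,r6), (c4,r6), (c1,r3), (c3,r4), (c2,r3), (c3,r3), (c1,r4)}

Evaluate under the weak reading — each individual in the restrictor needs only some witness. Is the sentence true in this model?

"it" takes "a recipe" as antecedent — a donkey pronoun bound across the clause boundary.
Weak reading: every chef c with some tested-recipe has at least one tested-recipe r such that published(c,r).
Per chef: c1:✓  c2:✓  c3:✓  c4:✓  c5:✓
Every chef in the restrictor has a witness.

True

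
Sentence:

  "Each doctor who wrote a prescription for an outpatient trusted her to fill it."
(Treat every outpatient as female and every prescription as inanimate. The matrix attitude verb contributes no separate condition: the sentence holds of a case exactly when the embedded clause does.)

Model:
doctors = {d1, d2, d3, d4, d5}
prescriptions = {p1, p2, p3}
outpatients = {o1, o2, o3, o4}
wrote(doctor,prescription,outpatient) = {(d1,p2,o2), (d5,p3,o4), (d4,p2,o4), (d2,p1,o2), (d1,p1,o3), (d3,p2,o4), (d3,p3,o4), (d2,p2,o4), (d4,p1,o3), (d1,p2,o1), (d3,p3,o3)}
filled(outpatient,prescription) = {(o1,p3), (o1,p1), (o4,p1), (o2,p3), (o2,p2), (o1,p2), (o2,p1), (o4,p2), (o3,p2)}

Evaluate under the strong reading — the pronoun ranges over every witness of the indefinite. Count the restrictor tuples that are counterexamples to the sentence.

"her" takes "an outpatient" as antecedent and "it" takes "a prescription"; both are donkey pronouns co-varying with the restrictor.
Strong reading: for every (d,p,o) with wrote(d,p,o), filled(o,p).
Restrictor triples: (d1,p1,o3)→filled(o3,p1) ✗  (d1,p2,o1)→filled(o1,p2) ✓  (d1,p2,o2)→filled(o2,p2) ✓  (d2,p1,o2)→filled(o2,p1) ✓  (d2,p2,o4)→filled(o4,p2) ✓  (d3,p2,o4)→filled(o4,p2) ✓  (d3,p3,o3)→filled(o3,p3) ✗  (d3,p3,o4)→filled(o4,p3) ✗  (d4,p1,o3)→filled(o3,p1) ✗  (d4,p2,o4)→filled(o4,p2) ✓  (d5,p3,o4)→filled(o4,p3) ✗
Counterexamples (restrictor triples failing the scope): 5.

5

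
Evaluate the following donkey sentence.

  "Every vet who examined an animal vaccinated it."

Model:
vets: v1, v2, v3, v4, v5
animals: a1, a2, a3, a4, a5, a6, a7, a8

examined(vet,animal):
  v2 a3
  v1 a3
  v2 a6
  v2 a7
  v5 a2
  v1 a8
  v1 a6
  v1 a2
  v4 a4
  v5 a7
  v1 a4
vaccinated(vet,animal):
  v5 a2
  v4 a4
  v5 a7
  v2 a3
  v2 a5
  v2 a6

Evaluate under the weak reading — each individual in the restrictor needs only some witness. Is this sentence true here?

"it" takes "an animal" as antecedent — a donkey pronoun bound across the clause boundary.
Weak reading: every vet v with some examined-animal has at least one examined-animal a such that vaccinated(v,a).
Per vet: v1:✗  v2:✓  v4:✓  v5:✓
v1 has no witness among its examined-animals.

False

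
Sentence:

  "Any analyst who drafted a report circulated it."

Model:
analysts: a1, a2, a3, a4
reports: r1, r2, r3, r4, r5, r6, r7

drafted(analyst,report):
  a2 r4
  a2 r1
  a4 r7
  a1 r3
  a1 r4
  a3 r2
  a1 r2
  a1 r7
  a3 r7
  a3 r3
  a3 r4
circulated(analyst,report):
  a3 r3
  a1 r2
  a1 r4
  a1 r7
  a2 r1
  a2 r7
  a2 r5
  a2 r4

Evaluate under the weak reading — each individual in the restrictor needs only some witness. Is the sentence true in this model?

False

"it" takes "a report" as antecedent — a donkey pronoun bound across the clause boundary.
Weak reading: every analyst a with some drafted-report has at least one drafted-report r such that circulated(a,r).
Per analyst: a1:✓  a2:✓  a3:✓  a4:✗
a4 has no witness among its drafted-reports.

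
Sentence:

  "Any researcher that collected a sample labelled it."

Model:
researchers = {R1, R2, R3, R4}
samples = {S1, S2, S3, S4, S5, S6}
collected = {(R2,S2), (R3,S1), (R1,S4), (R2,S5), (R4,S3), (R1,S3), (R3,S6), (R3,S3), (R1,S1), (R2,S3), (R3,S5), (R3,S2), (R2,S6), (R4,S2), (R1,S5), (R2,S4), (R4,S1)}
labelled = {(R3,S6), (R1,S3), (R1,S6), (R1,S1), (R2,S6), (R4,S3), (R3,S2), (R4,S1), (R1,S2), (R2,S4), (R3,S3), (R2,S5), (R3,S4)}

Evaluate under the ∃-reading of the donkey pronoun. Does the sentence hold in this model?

True

"it" takes "a sample" as antecedent — a donkey pronoun bound across the clause boundary.
Weak reading: every researcher r with some collected-sample has at least one collected-sample s such that labelled(r,s).
Per researcher: R1:✓  R2:✓  R3:✓  R4:✓
Every researcher in the restrictor has a witness.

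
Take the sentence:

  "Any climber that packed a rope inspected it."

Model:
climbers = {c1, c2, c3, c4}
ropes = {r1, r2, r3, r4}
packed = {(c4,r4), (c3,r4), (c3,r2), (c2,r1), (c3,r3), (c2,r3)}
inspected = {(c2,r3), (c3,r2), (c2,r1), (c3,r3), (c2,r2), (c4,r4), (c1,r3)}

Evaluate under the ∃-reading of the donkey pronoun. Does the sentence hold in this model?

True

"it" takes "a rope" as antecedent — a donkey pronoun bound across the clause boundary.
Weak reading: every climber c with some packed-rope has at least one packed-rope r such that inspected(c,r).
Per climber: c2:✓  c3:✓  c4:✓
Every climber in the restrictor has a witness.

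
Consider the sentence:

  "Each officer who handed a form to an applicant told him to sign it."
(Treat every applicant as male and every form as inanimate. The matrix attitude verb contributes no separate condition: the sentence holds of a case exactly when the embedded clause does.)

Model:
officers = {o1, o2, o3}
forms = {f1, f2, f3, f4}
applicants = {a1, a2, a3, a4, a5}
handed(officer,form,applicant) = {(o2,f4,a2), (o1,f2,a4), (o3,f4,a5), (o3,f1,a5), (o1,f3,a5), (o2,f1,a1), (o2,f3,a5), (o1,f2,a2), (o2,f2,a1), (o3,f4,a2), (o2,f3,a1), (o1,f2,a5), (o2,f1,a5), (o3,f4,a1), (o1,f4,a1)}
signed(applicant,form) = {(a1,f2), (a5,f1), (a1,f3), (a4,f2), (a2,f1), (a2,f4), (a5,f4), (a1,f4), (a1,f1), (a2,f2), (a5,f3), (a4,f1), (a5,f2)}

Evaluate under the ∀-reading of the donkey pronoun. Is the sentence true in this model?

True

"him" takes "an applicant" as antecedent and "it" takes "a form"; both are donkey pronouns co-varying with the restrictor.
Strong reading: for every (o,f,a) with handed(o,f,a), signed(a,f).
Restrictor triples: (o1,f2,a2)→signed(a2,f2) ✓  (o1,f2,a4)→signed(a4,f2) ✓  (o1,f2,a5)→signed(a5,f2) ✓  (o1,f3,a5)→signed(a5,f3) ✓  (o1,f4,a1)→signed(a1,f4) ✓  (o2,f1,a1)→signed(a1,f1) ✓  (o2,f1,a5)→signed(a5,f1) ✓  (o2,f2,a1)→signed(a1,f2) ✓  (o2,f3,a1)→signed(a1,f3) ✓  (o2,f3,a5)→signed(a5,f3) ✓  (o2,f4,a2)→signed(a2,f4) ✓  (o3,f1,a5)→signed(a5,f1) ✓  (o3,f4,a1)→signed(a1,f4) ✓  (o3,f4,a2)→signed(a2,f4) ✓  (o3,f4,a5)→signed(a5,f4) ✓
Every restrictor triple satisfies the scope.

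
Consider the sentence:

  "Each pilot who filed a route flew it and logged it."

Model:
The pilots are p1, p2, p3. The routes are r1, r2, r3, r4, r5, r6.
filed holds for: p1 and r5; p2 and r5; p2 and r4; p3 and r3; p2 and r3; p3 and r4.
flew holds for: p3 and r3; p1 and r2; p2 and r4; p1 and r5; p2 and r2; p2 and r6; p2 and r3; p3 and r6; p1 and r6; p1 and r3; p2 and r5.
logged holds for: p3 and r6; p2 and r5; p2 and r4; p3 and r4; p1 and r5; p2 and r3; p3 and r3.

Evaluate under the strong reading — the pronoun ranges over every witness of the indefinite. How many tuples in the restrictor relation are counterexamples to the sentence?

"it" takes "a route" as antecedent — a donkey pronoun bound across the clause boundary.
Strong reading: for every (p,r) with filed(p,r), flew(p,r) ∧ logged(p,r).
Restrictor pairs: (p1,r5) ✓  (p2,r3) ✓  (p2,r4) ✓  (p2,r5) ✓  (p3,r3) ✓  (p3,r4) ✗
Counterexamples (restrictor pairs failing the scope): 1.

1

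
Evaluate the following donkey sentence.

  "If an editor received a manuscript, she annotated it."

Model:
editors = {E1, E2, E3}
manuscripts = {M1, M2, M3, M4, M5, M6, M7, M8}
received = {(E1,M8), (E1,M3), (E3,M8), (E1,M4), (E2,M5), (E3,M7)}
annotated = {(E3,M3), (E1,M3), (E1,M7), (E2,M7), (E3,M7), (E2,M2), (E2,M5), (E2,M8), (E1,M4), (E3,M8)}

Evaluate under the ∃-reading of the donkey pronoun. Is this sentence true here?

True

"it" takes "a manuscript" as antecedent — a donkey pronoun bound across the clause boundary.
Weak reading: every editor e with some received-manuscript has at least one received-manuscript m such that annotated(e,m).
Per editor: E1:✓  E2:✓  E3:✓
Every editor in the restrictor has a witness.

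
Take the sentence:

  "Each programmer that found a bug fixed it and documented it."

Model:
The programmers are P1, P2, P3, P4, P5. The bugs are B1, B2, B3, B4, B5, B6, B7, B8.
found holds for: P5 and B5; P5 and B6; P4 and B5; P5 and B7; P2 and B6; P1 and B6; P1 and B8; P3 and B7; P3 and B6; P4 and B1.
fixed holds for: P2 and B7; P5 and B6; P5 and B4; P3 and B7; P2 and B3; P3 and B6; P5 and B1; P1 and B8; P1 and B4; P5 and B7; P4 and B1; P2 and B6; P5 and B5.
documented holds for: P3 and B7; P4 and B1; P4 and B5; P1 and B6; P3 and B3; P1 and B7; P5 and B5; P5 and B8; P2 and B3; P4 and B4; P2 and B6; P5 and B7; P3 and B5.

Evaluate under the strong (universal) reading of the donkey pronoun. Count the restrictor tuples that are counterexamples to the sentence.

5

"it" takes "a bug" as antecedent — a donkey pronoun bound across the clause boundary.
Strong reading: for every (p,b) with found(p,b), fixed(p,b) ∧ documented(p,b).
Restrictor pairs: (P1,B6) ✗  (P1,B8) ✗  (P2,B6) ✓  (P3,B6) ✗  (P3,B7) ✓  (P4,B1) ✓  (P4,B5) ✗  (P5,B5) ✓  (P5,B6) ✗  (P5,B7) ✓
Counterexamples (restrictor pairs failing the scope): 5.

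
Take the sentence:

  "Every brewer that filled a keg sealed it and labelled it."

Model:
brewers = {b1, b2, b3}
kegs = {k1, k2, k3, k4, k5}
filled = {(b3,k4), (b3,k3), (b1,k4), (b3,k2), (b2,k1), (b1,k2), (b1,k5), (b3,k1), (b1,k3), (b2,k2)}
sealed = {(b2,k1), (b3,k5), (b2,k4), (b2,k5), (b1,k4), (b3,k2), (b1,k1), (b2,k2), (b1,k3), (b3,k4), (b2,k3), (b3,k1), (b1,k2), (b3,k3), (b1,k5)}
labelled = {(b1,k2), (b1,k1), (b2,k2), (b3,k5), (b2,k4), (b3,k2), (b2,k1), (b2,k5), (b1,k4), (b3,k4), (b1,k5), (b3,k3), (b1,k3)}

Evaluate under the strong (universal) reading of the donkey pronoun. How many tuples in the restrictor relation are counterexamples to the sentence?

1

"it" takes "a keg" as antecedent — a donkey pronoun bound across the clause boundary.
Strong reading: for every (b,k) with filled(b,k), sealed(b,k) ∧ labelled(b,k).
Restrictor pairs: (b1,k2) ✓  (b1,k3) ✓  (b1,k4) ✓  (b1,k5) ✓  (b2,k1) ✓  (b2,k2) ✓  (b3,k1) ✗  (b3,k2) ✓  (b3,k3) ✓  (b3,k4) ✓
Counterexamples (restrictor pairs failing the scope): 1.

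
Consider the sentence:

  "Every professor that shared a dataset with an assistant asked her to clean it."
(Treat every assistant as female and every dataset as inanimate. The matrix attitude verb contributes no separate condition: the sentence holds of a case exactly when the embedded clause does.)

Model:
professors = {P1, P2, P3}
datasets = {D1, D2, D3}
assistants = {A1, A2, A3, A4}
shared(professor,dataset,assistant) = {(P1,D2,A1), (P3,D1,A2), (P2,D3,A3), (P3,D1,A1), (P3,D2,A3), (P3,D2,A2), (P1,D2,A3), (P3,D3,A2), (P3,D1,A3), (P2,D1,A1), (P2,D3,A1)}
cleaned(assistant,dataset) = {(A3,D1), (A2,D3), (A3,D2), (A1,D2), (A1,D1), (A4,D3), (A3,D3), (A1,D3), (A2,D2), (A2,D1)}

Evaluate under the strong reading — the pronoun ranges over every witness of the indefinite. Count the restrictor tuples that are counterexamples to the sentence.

"her" takes "an assistant" as antecedent and "it" takes "a dataset"; both are donkey pronouns co-varying with the restrictor.
Strong reading: for every (p,d,a) with shared(p,d,a), cleaned(a,d).
Restrictor triples: (P1,D2,A1)→cleaned(A1,D2) ✓  (P1,D2,A3)→cleaned(A3,D2) ✓  (P2,D1,A1)→cleaned(A1,D1) ✓  (P2,D3,A1)→cleaned(A1,D3) ✓  (P2,D3,A3)→cleaned(A3,D3) ✓  (P3,D1,A1)→cleaned(A1,D1) ✓  (P3,D1,A2)→cleaned(A2,D1) ✓  (P3,D1,A3)→cleaned(A3,D1) ✓  (P3,D2,A2)→cleaned(A2,D2) ✓  (P3,D2,A3)→cleaned(A3,D2) ✓  (P3,D3,A2)→cleaned(A2,D3) ✓
Counterexamples (restrictor triples failing the scope): 0.

0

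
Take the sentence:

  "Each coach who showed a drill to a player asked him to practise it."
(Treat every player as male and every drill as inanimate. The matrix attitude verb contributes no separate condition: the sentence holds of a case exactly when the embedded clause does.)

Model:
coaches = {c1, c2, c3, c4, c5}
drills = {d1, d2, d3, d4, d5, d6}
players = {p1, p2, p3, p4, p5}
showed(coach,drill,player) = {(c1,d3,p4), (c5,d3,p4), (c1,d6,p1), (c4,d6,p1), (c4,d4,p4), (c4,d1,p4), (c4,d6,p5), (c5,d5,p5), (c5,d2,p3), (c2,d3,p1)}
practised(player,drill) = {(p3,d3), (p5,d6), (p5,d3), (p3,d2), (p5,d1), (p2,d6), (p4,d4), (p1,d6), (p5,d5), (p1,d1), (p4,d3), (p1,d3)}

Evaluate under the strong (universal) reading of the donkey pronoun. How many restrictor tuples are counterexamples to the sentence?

"him" takes "a player" as antecedent and "it" takes "a drill"; both are donkey pronouns co-varying with the restrictor.
Strong reading: for every (c,d,p) with showed(c,d,p), practised(p,d).
Restrictor triples: (c1,d3,p4)→practised(p4,d3) ✓  (c1,d6,p1)→practised(p1,d6) ✓  (c2,d3,p1)→practised(p1,d3) ✓  (c4,d1,p4)→practised(p4,d1) ✗  (c4,d4,p4)→practised(p4,d4) ✓  (c4,d6,p1)→practised(p1,d6) ✓  (c4,d6,p5)→practised(p5,d6) ✓  (c5,d2,p3)→practised(p3,d2) ✓  (c5,d3,p4)→practised(p4,d3) ✓  (c5,d5,p5)→practised(p5,d5) ✓
Counterexamples (restrictor triples failing the scope): 1.

1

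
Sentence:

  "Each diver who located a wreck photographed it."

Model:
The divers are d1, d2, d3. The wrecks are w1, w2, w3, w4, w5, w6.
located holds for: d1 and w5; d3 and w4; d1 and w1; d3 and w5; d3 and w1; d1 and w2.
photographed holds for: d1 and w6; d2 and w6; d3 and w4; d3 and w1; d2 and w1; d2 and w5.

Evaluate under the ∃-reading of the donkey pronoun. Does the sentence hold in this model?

"it" takes "a wreck" as antecedent — a donkey pronoun bound across the clause boundary.
Weak reading: every diver d with some located-wreck has at least one located-wreck w such that photographed(d,w).
Per diver: d1:✗  d3:✓
d1 has no witness among its located-wrecks.

False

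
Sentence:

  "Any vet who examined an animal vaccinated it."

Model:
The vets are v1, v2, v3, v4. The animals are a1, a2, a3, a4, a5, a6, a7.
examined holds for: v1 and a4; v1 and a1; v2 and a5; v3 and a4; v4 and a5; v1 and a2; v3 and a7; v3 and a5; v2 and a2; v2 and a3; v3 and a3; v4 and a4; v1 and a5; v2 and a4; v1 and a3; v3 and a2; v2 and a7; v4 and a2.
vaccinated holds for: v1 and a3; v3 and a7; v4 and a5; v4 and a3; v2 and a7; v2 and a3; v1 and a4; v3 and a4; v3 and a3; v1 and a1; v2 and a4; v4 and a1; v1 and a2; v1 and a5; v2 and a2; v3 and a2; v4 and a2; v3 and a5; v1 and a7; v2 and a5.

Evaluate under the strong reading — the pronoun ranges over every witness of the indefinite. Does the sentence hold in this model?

False

"it" takes "an animal" as antecedent — a donkey pronoun bound across the clause boundary.
Strong reading: for every (v,a) with examined(v,a), vaccinated(v,a).
Restrictor pairs: (v1,a1) ✓  (v1,a2) ✓  (v1,a3) ✓  (v1,a4) ✓  (v1,a5) ✓  (v2,a2) ✓  (v2,a3) ✓  (v2,a4) ✓  (v2,a5) ✓  (v2,a7) ✓  (v3,a2) ✓  (v3,a3) ✓  (v3,a4) ✓  (v3,a5) ✓  (v3,a7) ✓  (v4,a2) ✓  (v4,a4) ✗  (v4,a5) ✓
Counterexample: (v4,a4) is in examined but fails the scope.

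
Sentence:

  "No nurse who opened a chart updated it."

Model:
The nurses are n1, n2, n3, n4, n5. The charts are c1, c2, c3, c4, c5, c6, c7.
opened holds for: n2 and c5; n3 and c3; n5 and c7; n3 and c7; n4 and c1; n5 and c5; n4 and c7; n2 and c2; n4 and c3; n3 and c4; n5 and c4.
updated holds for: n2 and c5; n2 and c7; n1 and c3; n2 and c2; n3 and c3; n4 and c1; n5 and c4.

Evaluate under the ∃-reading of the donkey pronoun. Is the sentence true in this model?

False

"it" takes "a chart" as antecedent — a donkey pronoun bound across the clause boundary.
Truth condition: for no (n,c) with opened(n,c) does updated(n,c) hold.
Restrictor pairs — does the scope hold? (n2,c2):holds  (n2,c5):holds  (n3,c3):holds  (n3,c4):fails  (n3,c7):fails  (n4,c1):holds  (n4,c3):fails  (n4,c7):fails  (n5,c4):holds  (n5,c5):fails  (n5,c7):fails
Scope holds for 5 pair(s), so the sentence is false.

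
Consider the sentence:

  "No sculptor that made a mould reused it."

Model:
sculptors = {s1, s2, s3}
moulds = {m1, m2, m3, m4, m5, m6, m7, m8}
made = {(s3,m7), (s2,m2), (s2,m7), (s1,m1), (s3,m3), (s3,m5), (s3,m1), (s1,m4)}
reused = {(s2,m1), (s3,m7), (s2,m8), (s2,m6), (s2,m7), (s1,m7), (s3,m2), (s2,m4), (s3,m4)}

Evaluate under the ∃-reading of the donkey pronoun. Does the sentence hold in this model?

False

"it" takes "a mould" as antecedent — a donkey pronoun bound across the clause boundary.
Truth condition: for no (s,m) with made(s,m) does reused(s,m) hold.
Restrictor pairs — does the scope hold? (s1,m1):fails  (s1,m4):fails  (s2,m2):fails  (s2,m7):holds  (s3,m1):fails  (s3,m3):fails  (s3,m5):fails  (s3,m7):holds
Scope holds for 2 pair(s), so the sentence is false.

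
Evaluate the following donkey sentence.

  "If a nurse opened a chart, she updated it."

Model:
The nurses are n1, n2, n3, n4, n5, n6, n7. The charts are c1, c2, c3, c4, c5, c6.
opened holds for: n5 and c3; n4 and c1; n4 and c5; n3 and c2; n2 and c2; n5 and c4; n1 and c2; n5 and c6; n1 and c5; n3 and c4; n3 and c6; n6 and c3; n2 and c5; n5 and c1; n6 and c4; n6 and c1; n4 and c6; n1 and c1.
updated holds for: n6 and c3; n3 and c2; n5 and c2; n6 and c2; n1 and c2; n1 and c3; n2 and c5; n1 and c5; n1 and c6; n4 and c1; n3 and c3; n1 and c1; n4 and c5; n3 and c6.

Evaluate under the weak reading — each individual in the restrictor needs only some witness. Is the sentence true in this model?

"it" takes "a chart" as antecedent — a donkey pronoun bound across the clause boundary.
Weak reading: every nurse n with some opened-chart has at least one opened-chart c such that updated(n,c).
Per nurse: n1:✓  n2:✓  n3:✓  n4:✓  n5:✗  n6:✓
n5 has no witness among its opened-charts.

False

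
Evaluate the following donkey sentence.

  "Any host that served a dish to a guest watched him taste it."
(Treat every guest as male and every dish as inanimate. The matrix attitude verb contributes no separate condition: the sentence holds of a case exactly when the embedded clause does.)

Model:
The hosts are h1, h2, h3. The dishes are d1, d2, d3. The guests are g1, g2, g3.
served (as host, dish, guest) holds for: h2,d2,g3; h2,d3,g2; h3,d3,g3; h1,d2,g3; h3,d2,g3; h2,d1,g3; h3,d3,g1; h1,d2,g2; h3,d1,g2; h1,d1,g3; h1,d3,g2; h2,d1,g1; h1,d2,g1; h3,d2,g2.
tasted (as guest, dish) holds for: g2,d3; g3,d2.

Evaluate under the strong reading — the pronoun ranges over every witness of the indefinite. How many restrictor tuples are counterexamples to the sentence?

"him" takes "a guest" as antecedent and "it" takes "a dish"; both are donkey pronouns co-varying with the restrictor.
Strong reading: for every (h,d,g) with served(h,d,g), tasted(g,d).
Restrictor triples: (h1,d1,g3)→tasted(g3,d1) ✗  (h1,d2,g1)→tasted(g1,d2) ✗  (h1,d2,g2)→tasted(g2,d2) ✗  (h1,d2,g3)→tasted(g3,d2) ✓  (h1,d3,g2)→tasted(g2,d3) ✓  (h2,d1,g1)→tasted(g1,d1) ✗  (h2,d1,g3)→tasted(g3,d1) ✗  (h2,d2,g3)→tasted(g3,d2) ✓  (h2,d3,g2)→tasted(g2,d3) ✓  (h3,d1,g2)→tasted(g2,d1) ✗  (h3,d2,g2)→tasted(g2,d2) ✗  (h3,d2,g3)→tasted(g3,d2) ✓  (h3,d3,g1)→tasted(g1,d3) ✗  (h3,d3,g3)→tasted(g3,d3) ✗
Counterexamples (restrictor triples failing the scope): 9.

9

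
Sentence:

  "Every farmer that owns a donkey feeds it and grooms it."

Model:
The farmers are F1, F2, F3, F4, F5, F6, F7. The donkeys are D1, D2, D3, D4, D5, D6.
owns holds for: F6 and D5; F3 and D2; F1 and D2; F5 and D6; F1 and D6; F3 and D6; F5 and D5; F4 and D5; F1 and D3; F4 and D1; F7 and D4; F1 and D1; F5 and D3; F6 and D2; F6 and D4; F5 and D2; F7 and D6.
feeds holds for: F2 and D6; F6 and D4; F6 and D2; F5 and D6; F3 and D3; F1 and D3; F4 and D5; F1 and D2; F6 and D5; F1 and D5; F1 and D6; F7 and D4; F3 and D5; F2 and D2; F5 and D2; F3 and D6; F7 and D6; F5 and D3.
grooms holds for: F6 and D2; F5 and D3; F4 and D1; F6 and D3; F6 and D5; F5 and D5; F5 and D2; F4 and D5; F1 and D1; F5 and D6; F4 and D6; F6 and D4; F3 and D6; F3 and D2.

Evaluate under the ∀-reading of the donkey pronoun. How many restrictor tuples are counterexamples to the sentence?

9

"it" takes "a donkey" as antecedent — a donkey pronoun bound across the clause boundary.
Strong reading: for every (f,d) with owns(f,d), feeds(f,d) ∧ grooms(f,d).
Restrictor pairs: (F1,D1) ✗  (F1,D2) ✗  (F1,D3) ✗  (F1,D6) ✗  (F3,D2) ✗  (F3,D6) ✓  (F4,D1) ✗  (F4,D5) ✓  (F5,D2) ✓  (F5,D3) ✓  (F5,D5) ✗  (F5,D6) ✓  (F6,D2) ✓  (F6,D4) ✓  (F6,D5) ✓  (F7,D4) ✗  (F7,D6) ✗
Counterexamples (restrictor pairs failing the scope): 9.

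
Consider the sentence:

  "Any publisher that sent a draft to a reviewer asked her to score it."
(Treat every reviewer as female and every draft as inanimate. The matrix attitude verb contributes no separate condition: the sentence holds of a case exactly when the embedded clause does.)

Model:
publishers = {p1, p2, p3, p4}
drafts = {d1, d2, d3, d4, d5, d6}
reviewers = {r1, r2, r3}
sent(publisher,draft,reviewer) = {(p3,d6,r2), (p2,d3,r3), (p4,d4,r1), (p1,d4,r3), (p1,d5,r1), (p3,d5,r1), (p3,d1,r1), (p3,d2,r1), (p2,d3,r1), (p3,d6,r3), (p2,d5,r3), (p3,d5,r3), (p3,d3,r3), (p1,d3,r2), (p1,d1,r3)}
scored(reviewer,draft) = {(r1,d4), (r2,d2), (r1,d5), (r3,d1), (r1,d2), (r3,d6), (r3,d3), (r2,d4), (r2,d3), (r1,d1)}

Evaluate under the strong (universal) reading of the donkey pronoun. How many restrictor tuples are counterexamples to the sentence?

"her" takes "a reviewer" as antecedent and "it" takes "a draft"; both are donkey pronouns co-varying with the restrictor.
Strong reading: for every (p,d,r) with sent(p,d,r), scored(r,d).
Restrictor triples: (p1,d1,r3)→scored(r3,d1) ✓  (p1,d3,r2)→scored(r2,d3) ✓  (p1,d4,r3)→scored(r3,d4) ✗  (p1,d5,r1)→scored(r1,d5) ✓  (p2,d3,r1)→scored(r1,d3) ✗  (p2,d3,r3)→scored(r3,d3) ✓  (p2,d5,r3)→scored(r3,d5) ✗  (p3,d1,r1)→scored(r1,d1) ✓  (p3,d2,r1)→scored(r1,d2) ✓  (p3,d3,r3)→scored(r3,d3) ✓  (p3,d5,r1)→scored(r1,d5) ✓  (p3,d5,r3)→scored(r3,d5) ✗  (p3,d6,r2)→scored(r2,d6) ✗  (p3,d6,r3)→scored(r3,d6) ✓  (p4,d4,r1)→scored(r1,d4) ✓
Counterexamples (restrictor triples failing the scope): 5.

5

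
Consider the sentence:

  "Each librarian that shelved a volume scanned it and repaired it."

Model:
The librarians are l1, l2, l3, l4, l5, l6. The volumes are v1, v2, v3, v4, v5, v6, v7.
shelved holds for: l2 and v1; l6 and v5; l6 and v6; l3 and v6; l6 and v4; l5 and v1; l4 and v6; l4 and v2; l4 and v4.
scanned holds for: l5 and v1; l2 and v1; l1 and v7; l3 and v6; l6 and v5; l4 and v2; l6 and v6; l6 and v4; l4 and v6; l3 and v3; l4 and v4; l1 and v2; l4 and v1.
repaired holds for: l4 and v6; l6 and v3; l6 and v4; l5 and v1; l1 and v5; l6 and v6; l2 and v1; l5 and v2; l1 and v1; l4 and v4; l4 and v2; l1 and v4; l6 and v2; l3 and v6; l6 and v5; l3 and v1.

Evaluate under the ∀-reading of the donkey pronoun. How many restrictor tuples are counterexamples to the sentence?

0

"it" takes "a volume" as antecedent — a donkey pronoun bound across the clause boundary.
Strong reading: for every (l,v) with shelved(l,v), scanned(l,v) ∧ repaired(l,v).
Restrictor pairs: (l2,v1) ✓  (l3,v6) ✓  (l4,v2) ✓  (l4,v4) ✓  (l4,v6) ✓  (l5,v1) ✓  (l6,v4) ✓  (l6,v5) ✓  (l6,v6) ✓
Counterexamples (restrictor pairs failing the scope): 0.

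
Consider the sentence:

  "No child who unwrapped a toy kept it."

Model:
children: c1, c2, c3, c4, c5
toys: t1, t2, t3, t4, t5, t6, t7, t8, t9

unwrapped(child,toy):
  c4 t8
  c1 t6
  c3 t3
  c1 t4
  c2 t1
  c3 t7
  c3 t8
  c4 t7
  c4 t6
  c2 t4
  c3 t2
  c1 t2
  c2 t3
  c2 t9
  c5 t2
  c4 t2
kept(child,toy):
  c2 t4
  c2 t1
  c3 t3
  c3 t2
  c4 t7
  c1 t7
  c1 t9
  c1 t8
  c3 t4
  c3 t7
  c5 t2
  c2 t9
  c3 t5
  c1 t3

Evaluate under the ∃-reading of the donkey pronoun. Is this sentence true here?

"it" takes "a toy" as antecedent — a donkey pronoun bound across the clause boundary.
Truth condition: for no (c,t) with unwrapped(c,t) does kept(c,t) hold.
Restrictor pairs — does the scope hold? (c1,t2):fails  (c1,t4):fails  (c1,t6):fails  (c2,t1):holds  (c2,t3):fails  (c2,t4):holds  (c2,t9):holds  (c3,t2):holds  (c3,t3):holds  (c3,t7):holds  (c3,t8):fails  (c4,t2):fails  (c4,t6):fails  (c4,t7):holds  (c4,t8):fails  (c5,t2):holds
Scope holds for 8 pair(s), so the sentence is false.

False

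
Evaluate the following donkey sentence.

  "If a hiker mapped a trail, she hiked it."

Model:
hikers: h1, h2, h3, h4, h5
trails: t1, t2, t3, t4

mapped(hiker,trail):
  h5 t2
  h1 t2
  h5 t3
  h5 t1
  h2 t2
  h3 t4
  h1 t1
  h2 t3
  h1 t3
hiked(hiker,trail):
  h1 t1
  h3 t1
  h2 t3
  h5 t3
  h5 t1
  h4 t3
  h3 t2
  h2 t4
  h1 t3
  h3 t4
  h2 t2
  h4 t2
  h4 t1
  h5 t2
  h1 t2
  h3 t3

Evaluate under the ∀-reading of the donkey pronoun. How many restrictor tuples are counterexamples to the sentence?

"it" takes "a trail" as antecedent — a donkey pronoun bound across the clause boundary.
Strong reading: for every (h,t) with mapped(h,t), hiked(h,t).
Restrictor pairs: (h1,t1) ✓  (h1,t2) ✓  (h1,t3) ✓  (h2,t2) ✓  (h2,t3) ✓  (h3,t4) ✓  (h5,t1) ✓  (h5,t2) ✓  (h5,t3) ✓
Counterexamples (restrictor pairs failing the scope): 0.

0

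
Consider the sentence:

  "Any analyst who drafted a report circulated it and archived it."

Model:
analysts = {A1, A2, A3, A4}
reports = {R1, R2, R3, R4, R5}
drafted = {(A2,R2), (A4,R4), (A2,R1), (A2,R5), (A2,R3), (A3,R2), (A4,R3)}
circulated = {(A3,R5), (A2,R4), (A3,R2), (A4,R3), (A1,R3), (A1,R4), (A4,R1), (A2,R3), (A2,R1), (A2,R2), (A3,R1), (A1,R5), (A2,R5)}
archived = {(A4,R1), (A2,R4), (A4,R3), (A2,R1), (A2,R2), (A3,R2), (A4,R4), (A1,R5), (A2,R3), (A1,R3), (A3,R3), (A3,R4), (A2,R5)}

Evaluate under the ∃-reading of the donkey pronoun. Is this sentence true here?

"it" takes "a report" as antecedent — a donkey pronoun bound across the clause boundary.
Weak reading: every analyst a with some drafted-report has at least one drafted-report r such that circulated(a,r) ∧ archived(a,r).
Per analyst: A2:✓  A3:✓  A4:✓
Every analyst in the restrictor has a witness.

True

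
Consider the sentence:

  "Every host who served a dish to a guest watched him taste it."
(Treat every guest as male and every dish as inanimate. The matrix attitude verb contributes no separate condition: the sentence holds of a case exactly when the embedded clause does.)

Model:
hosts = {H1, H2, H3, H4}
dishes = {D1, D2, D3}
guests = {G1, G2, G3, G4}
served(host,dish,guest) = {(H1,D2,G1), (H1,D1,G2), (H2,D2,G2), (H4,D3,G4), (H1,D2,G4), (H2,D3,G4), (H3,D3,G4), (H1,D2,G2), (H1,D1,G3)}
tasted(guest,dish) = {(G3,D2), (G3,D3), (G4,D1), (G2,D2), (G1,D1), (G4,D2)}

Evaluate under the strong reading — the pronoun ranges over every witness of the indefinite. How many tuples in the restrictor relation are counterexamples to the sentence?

6

"him" takes "a guest" as antecedent and "it" takes "a dish"; both are donkey pronouns co-varying with the restrictor.
Strong reading: for every (h,d,g) with served(h,d,g), tasted(g,d).
Restrictor triples: (H1,D1,G2)→tasted(G2,D1) ✗  (H1,D1,G3)→tasted(G3,D1) ✗  (H1,D2,G1)→tasted(G1,D2) ✗  (H1,D2,G2)→tasted(G2,D2) ✓  (H1,D2,G4)→tasted(G4,D2) ✓  (H2,D2,G2)→tasted(G2,D2) ✓  (H2,D3,G4)→tasted(G4,D3) ✗  (H3,D3,G4)→tasted(G4,D3) ✗  (H4,D3,G4)→tasted(G4,D3) ✗
Counterexamples (restrictor triples failing the scope): 6.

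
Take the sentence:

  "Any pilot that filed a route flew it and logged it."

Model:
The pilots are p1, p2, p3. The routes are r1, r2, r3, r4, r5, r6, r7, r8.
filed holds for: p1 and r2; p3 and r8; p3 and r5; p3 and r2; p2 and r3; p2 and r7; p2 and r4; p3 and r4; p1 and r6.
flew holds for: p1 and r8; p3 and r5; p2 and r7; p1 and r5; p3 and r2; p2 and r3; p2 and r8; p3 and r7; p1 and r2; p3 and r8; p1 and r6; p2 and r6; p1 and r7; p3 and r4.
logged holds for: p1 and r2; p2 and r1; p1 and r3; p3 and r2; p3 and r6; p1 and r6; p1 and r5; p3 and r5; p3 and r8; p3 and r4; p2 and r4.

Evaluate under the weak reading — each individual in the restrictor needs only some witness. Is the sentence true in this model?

False

"it" takes "a route" as antecedent — a donkey pronoun bound across the clause boundary.
Weak reading: every pilot p with some filed-route has at least one filed-route r such that flew(p,r) ∧ logged(p,r).
Per pilot: p1:✓  p2:✗  p3:✓
p2 has no witness among its filed-routes.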